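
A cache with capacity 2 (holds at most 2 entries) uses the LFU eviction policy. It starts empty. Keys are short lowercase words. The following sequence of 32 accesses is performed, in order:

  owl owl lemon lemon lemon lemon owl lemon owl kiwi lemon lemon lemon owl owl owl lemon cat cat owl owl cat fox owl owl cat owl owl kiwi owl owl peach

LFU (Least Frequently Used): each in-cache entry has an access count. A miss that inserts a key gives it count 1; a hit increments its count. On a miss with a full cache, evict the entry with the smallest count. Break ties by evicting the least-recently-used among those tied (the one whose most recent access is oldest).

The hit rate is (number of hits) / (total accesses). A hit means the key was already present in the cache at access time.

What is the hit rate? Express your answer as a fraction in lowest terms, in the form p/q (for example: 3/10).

LFU simulation (capacity=2):
  1. access owl: MISS. Cache: [owl(c=1)]
  2. access owl: HIT, count now 2. Cache: [owl(c=2)]
  3. access lemon: MISS. Cache: [lemon(c=1) owl(c=2)]
  4. access lemon: HIT, count now 2. Cache: [owl(c=2) lemon(c=2)]
  5. access lemon: HIT, count now 3. Cache: [owl(c=2) lemon(c=3)]
  6. access lemon: HIT, count now 4. Cache: [owl(c=2) lemon(c=4)]
  7. access owl: HIT, count now 3. Cache: [owl(c=3) lemon(c=4)]
  8. access lemon: HIT, count now 5. Cache: [owl(c=3) lemon(c=5)]
  9. access owl: HIT, count now 4. Cache: [owl(c=4) lemon(c=5)]
  10. access kiwi: MISS, evict owl(c=4). Cache: [kiwi(c=1) lemon(c=5)]
  11. access lemon: HIT, count now 6. Cache: [kiwi(c=1) lemon(c=6)]
  12. access lemon: HIT, count now 7. Cache: [kiwi(c=1) lemon(c=7)]
  13. access lemon: HIT, count now 8. Cache: [kiwi(c=1) lemon(c=8)]
  14. access owl: MISS, evict kiwi(c=1). Cache: [owl(c=1) lemon(c=8)]
  15. access owl: HIT, count now 2. Cache: [owl(c=2) lemon(c=8)]
  16. access owl: HIT, count now 3. Cache: [owl(c=3) lemon(c=8)]
  17. access lemon: HIT, count now 9. Cache: [owl(c=3) lemon(c=9)]
  18. access cat: MISS, evict owl(c=3). Cache: [cat(c=1) lemon(c=9)]
  19. access cat: HIT, count now 2. Cache: [cat(c=2) lemon(c=9)]
  20. access owl: MISS, evict cat(c=2). Cache: [owl(c=1) lemon(c=9)]
  21. access owl: HIT, count now 2. Cache: [owl(c=2) lemon(c=9)]
  22. access cat: MISS, evict owl(c=2). Cache: [cat(c=1) lemon(c=9)]
  23. access fox: MISS, evict cat(c=1). Cache: [fox(c=1) lemon(c=9)]
  24. access owl: MISS, evict fox(c=1). Cache: [owl(c=1) lemon(c=9)]
  25. access owl: HIT, count now 2. Cache: [owl(c=2) lemon(c=9)]
  26. access cat: MISS, evict owl(c=2). Cache: [cat(c=1) lemon(c=9)]
  27. access owl: MISS, evict cat(c=1). Cache: [owl(c=1) lemon(c=9)]
  28. access owl: HIT, count now 2. Cache: [owl(c=2) lemon(c=9)]
  29. access kiwi: MISS, evict owl(c=2). Cache: [kiwi(c=1) lemon(c=9)]
  30. access owl: MISS, evict kiwi(c=1). Cache: [owl(c=1) lemon(c=9)]
  31. access owl: HIT, count now 2. Cache: [owl(c=2) lemon(c=9)]
  32. access peach: MISS, evict owl(c=2). Cache: [peach(c=1) lemon(c=9)]
Total: 18 hits, 14 misses, 12 evictions

Hit rate = 18/32 = 9/16

Answer: 9/16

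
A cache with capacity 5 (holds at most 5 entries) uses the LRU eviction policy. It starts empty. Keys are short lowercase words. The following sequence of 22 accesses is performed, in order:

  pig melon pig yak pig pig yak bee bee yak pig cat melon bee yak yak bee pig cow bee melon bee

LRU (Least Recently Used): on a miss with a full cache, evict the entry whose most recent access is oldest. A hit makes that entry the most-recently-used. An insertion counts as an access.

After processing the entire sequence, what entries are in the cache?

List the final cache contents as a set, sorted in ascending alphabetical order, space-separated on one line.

Answer: bee cow melon pig yak

Derivation:
LRU simulation (capacity=5):
  1. access pig: MISS. Cache (LRU->MRU): [pig]
  2. access melon: MISS. Cache (LRU->MRU): [pig melon]
  3. access pig: HIT. Cache (LRU->MRU): [melon pig]
  4. access yak: MISS. Cache (LRU->MRU): [melon pig yak]
  5. access pig: HIT. Cache (LRU->MRU): [melon yak pig]
  6. access pig: HIT. Cache (LRU->MRU): [melon yak pig]
  7. access yak: HIT. Cache (LRU->MRU): [melon pig yak]
  8. access bee: MISS. Cache (LRU->MRU): [melon pig yak bee]
  9. access bee: HIT. Cache (LRU->MRU): [melon pig yak bee]
  10. access yak: HIT. Cache (LRU->MRU): [melon pig bee yak]
  11. access pig: HIT. Cache (LRU->MRU): [melon bee yak pig]
  12. access cat: MISS. Cache (LRU->MRU): [melon bee yak pig cat]
  13. access melon: HIT. Cache (LRU->MRU): [bee yak pig cat melon]
  14. access bee: HIT. Cache (LRU->MRU): [yak pig cat melon bee]
  15. access yak: HIT. Cache (LRU->MRU): [pig cat melon bee yak]
  16. access yak: HIT. Cache (LRU->MRU): [pig cat melon bee yak]
  17. access bee: HIT. Cache (LRU->MRU): [pig cat melon yak bee]
  18. access pig: HIT. Cache (LRU->MRU): [cat melon yak bee pig]
  19. access cow: MISS, evict cat. Cache (LRU->MRU): [melon yak bee pig cow]
  20. access bee: HIT. Cache (LRU->MRU): [melon yak pig cow bee]
  21. access melon: HIT. Cache (LRU->MRU): [yak pig cow bee melon]
  22. access bee: HIT. Cache (LRU->MRU): [yak pig cow melon bee]
Total: 16 hits, 6 misses, 1 evictions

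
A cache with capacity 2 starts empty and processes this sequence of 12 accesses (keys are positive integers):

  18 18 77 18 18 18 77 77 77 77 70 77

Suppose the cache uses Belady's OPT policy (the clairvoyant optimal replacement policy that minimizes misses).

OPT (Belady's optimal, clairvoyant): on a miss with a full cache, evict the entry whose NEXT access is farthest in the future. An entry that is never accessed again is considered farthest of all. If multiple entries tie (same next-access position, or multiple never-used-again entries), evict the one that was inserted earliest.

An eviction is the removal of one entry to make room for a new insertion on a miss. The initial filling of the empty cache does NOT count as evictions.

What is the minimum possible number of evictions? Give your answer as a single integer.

Answer: 1

Derivation:
OPT (Belady) simulation (capacity=2):
  1. access 18: MISS. Cache: [18]
  2. access 18: HIT. Next use of 18: step 4. Cache: [18]
  3. access 77: MISS. Cache: [18 77]
  4. access 18: HIT. Next use of 18: step 5. Cache: [18 77]
  5. access 18: HIT. Next use of 18: step 6. Cache: [18 77]
  6. access 18: HIT. Next use of 18: never. Cache: [18 77]
  7. access 77: HIT. Next use of 77: step 8. Cache: [18 77]
  8. access 77: HIT. Next use of 77: step 9. Cache: [18 77]
  9. access 77: HIT. Next use of 77: step 10. Cache: [18 77]
  10. access 77: HIT. Next use of 77: step 12. Cache: [18 77]
  11. access 70: MISS, evict 18 (next use: never). Cache: [77 70]
  12. access 77: HIT. Next use of 77: never. Cache: [77 70]
Total: 9 hits, 3 misses, 1 evictions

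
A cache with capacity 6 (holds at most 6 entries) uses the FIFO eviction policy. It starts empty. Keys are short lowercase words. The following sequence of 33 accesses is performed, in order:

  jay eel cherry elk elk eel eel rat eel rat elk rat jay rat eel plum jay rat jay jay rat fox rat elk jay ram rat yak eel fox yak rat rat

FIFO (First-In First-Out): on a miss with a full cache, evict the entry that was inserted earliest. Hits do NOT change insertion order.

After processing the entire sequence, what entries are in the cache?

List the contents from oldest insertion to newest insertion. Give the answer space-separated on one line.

Answer: fox jay ram yak eel rat

Derivation:
FIFO simulation (capacity=6):
  1. access jay: MISS. Cache (old->new): [jay]
  2. access eel: MISS. Cache (old->new): [jay eel]
  3. access cherry: MISS. Cache (old->new): [jay eel cherry]
  4. access elk: MISS. Cache (old->new): [jay eel cherry elk]
  5. access elk: HIT. Cache (old->new): [jay eel cherry elk]
  6. access eel: HIT. Cache (old->new): [jay eel cherry elk]
  7. access eel: HIT. Cache (old->new): [jay eel cherry elk]
  8. access rat: MISS. Cache (old->new): [jay eel cherry elk rat]
  9. access eel: HIT. Cache (old->new): [jay eel cherry elk rat]
  10. access rat: HIT. Cache (old->new): [jay eel cherry elk rat]
  11. access elk: HIT. Cache (old->new): [jay eel cherry elk rat]
  12. access rat: HIT. Cache (old->new): [jay eel cherry elk rat]
  13. access jay: HIT. Cache (old->new): [jay eel cherry elk rat]
  14. access rat: HIT. Cache (old->new): [jay eel cherry elk rat]
  15. access eel: HIT. Cache (old->new): [jay eel cherry elk rat]
  16. access plum: MISS. Cache (old->new): [jay eel cherry elk rat plum]
  17. access jay: HIT. Cache (old->new): [jay eel cherry elk rat plum]
  18. access rat: HIT. Cache (old->new): [jay eel cherry elk rat plum]
  19. access jay: HIT. Cache (old->new): [jay eel cherry elk rat plum]
  20. access jay: HIT. Cache (old->new): [jay eel cherry elk rat plum]
  21. access rat: HIT. Cache (old->new): [jay eel cherry elk rat plum]
  22. access fox: MISS, evict jay. Cache (old->new): [eel cherry elk rat plum fox]
  23. access rat: HIT. Cache (old->new): [eel cherry elk rat plum fox]
  24. access elk: HIT. Cache (old->new): [eel cherry elk rat plum fox]
  25. access jay: MISS, evict eel. Cache (old->new): [cherry elk rat plum fox jay]
  26. access ram: MISS, evict cherry. Cache (old->new): [elk rat plum fox jay ram]
  27. access rat: HIT. Cache (old->new): [elk rat plum fox jay ram]
  28. access yak: MISS, evict elk. Cache (old->new): [rat plum fox jay ram yak]
  29. access eel: MISS, evict rat. Cache (old->new): [plum fox jay ram yak eel]
  30. access fox: HIT. Cache (old->new): [plum fox jay ram yak eel]
  31. access yak: HIT. Cache (old->new): [plum fox jay ram yak eel]
  32. access rat: MISS, evict plum. Cache (old->new): [fox jay ram yak eel rat]
  33. access rat: HIT. Cache (old->new): [fox jay ram yak eel rat]
Total: 21 hits, 12 misses, 6 evictions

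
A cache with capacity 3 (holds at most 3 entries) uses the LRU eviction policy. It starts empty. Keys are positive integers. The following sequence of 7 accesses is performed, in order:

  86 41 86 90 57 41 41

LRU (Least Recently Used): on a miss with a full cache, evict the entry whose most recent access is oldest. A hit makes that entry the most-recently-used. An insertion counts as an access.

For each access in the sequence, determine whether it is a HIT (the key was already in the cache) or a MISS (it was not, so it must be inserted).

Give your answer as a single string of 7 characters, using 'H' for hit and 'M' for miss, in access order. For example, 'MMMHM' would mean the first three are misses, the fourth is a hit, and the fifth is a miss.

LRU simulation (capacity=3):
  1. access 86: MISS. Cache (LRU->MRU): [86]
  2. access 41: MISS. Cache (LRU->MRU): [86 41]
  3. access 86: HIT. Cache (LRU->MRU): [41 86]
  4. access 90: MISS. Cache (LRU->MRU): [41 86 90]
  5. access 57: MISS, evict 41. Cache (LRU->MRU): [86 90 57]
  6. access 41: MISS, evict 86. Cache (LRU->MRU): [90 57 41]
  7. access 41: HIT. Cache (LRU->MRU): [90 57 41]
Total: 2 hits, 5 misses, 2 evictions

Answer: MMHMMMH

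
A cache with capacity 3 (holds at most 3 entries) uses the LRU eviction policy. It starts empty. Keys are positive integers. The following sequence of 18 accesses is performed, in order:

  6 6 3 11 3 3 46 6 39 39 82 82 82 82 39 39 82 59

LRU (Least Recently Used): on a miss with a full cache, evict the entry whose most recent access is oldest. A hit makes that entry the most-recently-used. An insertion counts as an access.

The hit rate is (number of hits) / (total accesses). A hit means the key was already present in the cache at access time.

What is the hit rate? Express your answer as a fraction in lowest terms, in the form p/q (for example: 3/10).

Answer: 5/9

Derivation:
LRU simulation (capacity=3):
  1. access 6: MISS. Cache (LRU->MRU): [6]
  2. access 6: HIT. Cache (LRU->MRU): [6]
  3. access 3: MISS. Cache (LRU->MRU): [6 3]
  4. access 11: MISS. Cache (LRU->MRU): [6 3 11]
  5. access 3: HIT. Cache (LRU->MRU): [6 11 3]
  6. access 3: HIT. Cache (LRU->MRU): [6 11 3]
  7. access 46: MISS, evict 6. Cache (LRU->MRU): [11 3 46]
  8. access 6: MISS, evict 11. Cache (LRU->MRU): [3 46 6]
  9. access 39: MISS, evict 3. Cache (LRU->MRU): [46 6 39]
  10. access 39: HIT. Cache (LRU->MRU): [46 6 39]
  11. access 82: MISS, evict 46. Cache (LRU->MRU): [6 39 82]
  12. access 82: HIT. Cache (LRU->MRU): [6 39 82]
  13. access 82: HIT. Cache (LRU->MRU): [6 39 82]
  14. access 82: HIT. Cache (LRU->MRU): [6 39 82]
  15. access 39: HIT. Cache (LRU->MRU): [6 82 39]
  16. access 39: HIT. Cache (LRU->MRU): [6 82 39]
  17. access 82: HIT. Cache (LRU->MRU): [6 39 82]
  18. access 59: MISS, evict 6. Cache (LRU->MRU): [39 82 59]
Total: 10 hits, 8 misses, 5 evictions

Hit rate = 10/18 = 5/9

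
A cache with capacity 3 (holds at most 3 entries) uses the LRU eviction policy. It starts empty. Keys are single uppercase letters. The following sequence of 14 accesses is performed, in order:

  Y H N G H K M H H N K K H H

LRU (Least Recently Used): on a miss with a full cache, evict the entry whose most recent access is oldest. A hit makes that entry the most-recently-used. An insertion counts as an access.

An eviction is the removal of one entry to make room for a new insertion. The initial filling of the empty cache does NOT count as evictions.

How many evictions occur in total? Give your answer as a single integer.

LRU simulation (capacity=3):
  1. access Y: MISS. Cache (LRU->MRU): [Y]
  2. access H: MISS. Cache (LRU->MRU): [Y H]
  3. access N: MISS. Cache (LRU->MRU): [Y H N]
  4. access G: MISS, evict Y. Cache (LRU->MRU): [H N G]
  5. access H: HIT. Cache (LRU->MRU): [N G H]
  6. access K: MISS, evict N. Cache (LRU->MRU): [G H K]
  7. access M: MISS, evict G. Cache (LRU->MRU): [H K M]
  8. access H: HIT. Cache (LRU->MRU): [K M H]
  9. access H: HIT. Cache (LRU->MRU): [K M H]
  10. access N: MISS, evict K. Cache (LRU->MRU): [M H N]
  11. access K: MISS, evict M. Cache (LRU->MRU): [H N K]
  12. access K: HIT. Cache (LRU->MRU): [H N K]
  13. access H: HIT. Cache (LRU->MRU): [N K H]
  14. access H: HIT. Cache (LRU->MRU): [N K H]
Total: 6 hits, 8 misses, 5 evictions

Answer: 5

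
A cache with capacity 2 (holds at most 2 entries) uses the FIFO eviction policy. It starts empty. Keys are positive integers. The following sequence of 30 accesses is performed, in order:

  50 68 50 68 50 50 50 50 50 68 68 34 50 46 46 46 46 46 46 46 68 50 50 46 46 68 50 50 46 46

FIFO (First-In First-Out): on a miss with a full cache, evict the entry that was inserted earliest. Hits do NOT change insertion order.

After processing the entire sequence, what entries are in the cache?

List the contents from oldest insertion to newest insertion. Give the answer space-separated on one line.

FIFO simulation (capacity=2):
  1. access 50: MISS. Cache (old->new): [50]
  2. access 68: MISS. Cache (old->new): [50 68]
  3. access 50: HIT. Cache (old->new): [50 68]
  4. access 68: HIT. Cache (old->new): [50 68]
  5. access 50: HIT. Cache (old->new): [50 68]
  6. access 50: HIT. Cache (old->new): [50 68]
  7. access 50: HIT. Cache (old->new): [50 68]
  8. access 50: HIT. Cache (old->new): [50 68]
  9. access 50: HIT. Cache (old->new): [50 68]
  10. access 68: HIT. Cache (old->new): [50 68]
  11. access 68: HIT. Cache (old->new): [50 68]
  12. access 34: MISS, evict 50. Cache (old->new): [68 34]
  13. access 50: MISS, evict 68. Cache (old->new): [34 50]
  14. access 46: MISS, evict 34. Cache (old->new): [50 46]
  15. access 46: HIT. Cache (old->new): [50 46]
  16. access 46: HIT. Cache (old->new): [50 46]
  17. access 46: HIT. Cache (old->new): [50 46]
  18. access 46: HIT. Cache (old->new): [50 46]
  19. access 46: HIT. Cache (old->new): [50 46]
  20. access 46: HIT. Cache (old->new): [50 46]
  21. access 68: MISS, evict 50. Cache (old->new): [46 68]
  22. access 50: MISS, evict 46. Cache (old->new): [68 50]
  23. access 50: HIT. Cache (old->new): [68 50]
  24. access 46: MISS, evict 68. Cache (old->new): [50 46]
  25. access 46: HIT. Cache (old->new): [50 46]
  26. access 68: MISS, evict 50. Cache (old->new): [46 68]
  27. access 50: MISS, evict 46. Cache (old->new): [68 50]
  28. access 50: HIT. Cache (old->new): [68 50]
  29. access 46: MISS, evict 68. Cache (old->new): [50 46]
  30. access 46: HIT. Cache (old->new): [50 46]
Total: 19 hits, 11 misses, 9 evictions

Answer: 50 46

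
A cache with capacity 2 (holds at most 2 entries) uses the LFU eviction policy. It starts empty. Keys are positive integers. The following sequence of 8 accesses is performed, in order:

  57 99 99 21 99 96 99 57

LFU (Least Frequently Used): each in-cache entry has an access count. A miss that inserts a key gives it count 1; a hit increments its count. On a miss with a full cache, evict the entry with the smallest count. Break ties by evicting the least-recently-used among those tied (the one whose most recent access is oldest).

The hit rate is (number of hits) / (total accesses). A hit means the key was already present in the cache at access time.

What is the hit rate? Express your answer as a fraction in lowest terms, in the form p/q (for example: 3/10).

LFU simulation (capacity=2):
  1. access 57: MISS. Cache: [57(c=1)]
  2. access 99: MISS. Cache: [57(c=1) 99(c=1)]
  3. access 99: HIT, count now 2. Cache: [57(c=1) 99(c=2)]
  4. access 21: MISS, evict 57(c=1). Cache: [21(c=1) 99(c=2)]
  5. access 99: HIT, count now 3. Cache: [21(c=1) 99(c=3)]
  6. access 96: MISS, evict 21(c=1). Cache: [96(c=1) 99(c=3)]
  7. access 99: HIT, count now 4. Cache: [96(c=1) 99(c=4)]
  8. access 57: MISS, evict 96(c=1). Cache: [57(c=1) 99(c=4)]
Total: 3 hits, 5 misses, 3 evictions

Hit rate = 3/8

Answer: 3/8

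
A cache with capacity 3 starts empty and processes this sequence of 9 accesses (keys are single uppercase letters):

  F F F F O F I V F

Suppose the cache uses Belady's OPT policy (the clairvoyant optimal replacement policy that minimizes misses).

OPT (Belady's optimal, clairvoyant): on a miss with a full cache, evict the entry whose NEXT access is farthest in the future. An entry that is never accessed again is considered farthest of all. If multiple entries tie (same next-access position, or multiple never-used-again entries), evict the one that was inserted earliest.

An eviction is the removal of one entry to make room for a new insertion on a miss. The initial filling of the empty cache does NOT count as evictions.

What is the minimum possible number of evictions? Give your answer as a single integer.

OPT (Belady) simulation (capacity=3):
  1. access F: MISS. Cache: [F]
  2. access F: HIT. Next use of F: step 3. Cache: [F]
  3. access F: HIT. Next use of F: step 4. Cache: [F]
  4. access F: HIT. Next use of F: step 6. Cache: [F]
  5. access O: MISS. Cache: [F O]
  6. access F: HIT. Next use of F: step 9. Cache: [F O]
  7. access I: MISS. Cache: [F O I]
  8. access V: MISS, evict O (next use: never). Cache: [F I V]
  9. access F: HIT. Next use of F: never. Cache: [F I V]
Total: 5 hits, 4 misses, 1 evictions

Answer: 1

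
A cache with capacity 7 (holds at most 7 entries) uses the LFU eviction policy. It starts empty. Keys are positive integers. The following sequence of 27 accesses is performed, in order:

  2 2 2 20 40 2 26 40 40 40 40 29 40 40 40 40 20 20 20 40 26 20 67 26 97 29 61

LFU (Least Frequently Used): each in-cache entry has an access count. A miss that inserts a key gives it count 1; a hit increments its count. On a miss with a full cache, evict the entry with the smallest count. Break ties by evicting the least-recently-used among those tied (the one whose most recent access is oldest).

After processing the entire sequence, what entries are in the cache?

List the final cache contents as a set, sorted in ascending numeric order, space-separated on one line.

LFU simulation (capacity=7):
  1. access 2: MISS. Cache: [2(c=1)]
  2. access 2: HIT, count now 2. Cache: [2(c=2)]
  3. access 2: HIT, count now 3. Cache: [2(c=3)]
  4. access 20: MISS. Cache: [20(c=1) 2(c=3)]
  5. access 40: MISS. Cache: [20(c=1) 40(c=1) 2(c=3)]
  6. access 2: HIT, count now 4. Cache: [20(c=1) 40(c=1) 2(c=4)]
  7. access 26: MISS. Cache: [20(c=1) 40(c=1) 26(c=1) 2(c=4)]
  8. access 40: HIT, count now 2. Cache: [20(c=1) 26(c=1) 40(c=2) 2(c=4)]
  9. access 40: HIT, count now 3. Cache: [20(c=1) 26(c=1) 40(c=3) 2(c=4)]
  10. access 40: HIT, count now 4. Cache: [20(c=1) 26(c=1) 2(c=4) 40(c=4)]
  11. access 40: HIT, count now 5. Cache: [20(c=1) 26(c=1) 2(c=4) 40(c=5)]
  12. access 29: MISS. Cache: [20(c=1) 26(c=1) 29(c=1) 2(c=4) 40(c=5)]
  13. access 40: HIT, count now 6. Cache: [20(c=1) 26(c=1) 29(c=1) 2(c=4) 40(c=6)]
  14. access 40: HIT, count now 7. Cache: [20(c=1) 26(c=1) 29(c=1) 2(c=4) 40(c=7)]
  15. access 40: HIT, count now 8. Cache: [20(c=1) 26(c=1) 29(c=1) 2(c=4) 40(c=8)]
  16. access 40: HIT, count now 9. Cache: [20(c=1) 26(c=1) 29(c=1) 2(c=4) 40(c=9)]
  17. access 20: HIT, count now 2. Cache: [26(c=1) 29(c=1) 20(c=2) 2(c=4) 40(c=9)]
  18. access 20: HIT, count now 3. Cache: [26(c=1) 29(c=1) 20(c=3) 2(c=4) 40(c=9)]
  19. access 20: HIT, count now 4. Cache: [26(c=1) 29(c=1) 2(c=4) 20(c=4) 40(c=9)]
  20. access 40: HIT, count now 10. Cache: [26(c=1) 29(c=1) 2(c=4) 20(c=4) 40(c=10)]
  21. access 26: HIT, count now 2. Cache: [29(c=1) 26(c=2) 2(c=4) 20(c=4) 40(c=10)]
  22. access 20: HIT, count now 5. Cache: [29(c=1) 26(c=2) 2(c=4) 20(c=5) 40(c=10)]
  23. access 67: MISS. Cache: [29(c=1) 67(c=1) 26(c=2) 2(c=4) 20(c=5) 40(c=10)]
  24. access 26: HIT, count now 3. Cache: [29(c=1) 67(c=1) 26(c=3) 2(c=4) 20(c=5) 40(c=10)]
  25. access 97: MISS. Cache: [29(c=1) 67(c=1) 97(c=1) 26(c=3) 2(c=4) 20(c=5) 40(c=10)]
  26. access 29: HIT, count now 2. Cache: [67(c=1) 97(c=1) 29(c=2) 26(c=3) 2(c=4) 20(c=5) 40(c=10)]
  27. access 61: MISS, evict 67(c=1). Cache: [97(c=1) 61(c=1) 29(c=2) 26(c=3) 2(c=4) 20(c=5) 40(c=10)]
Total: 19 hits, 8 misses, 1 evictions

Answer: 2 20 26 29 40 61 97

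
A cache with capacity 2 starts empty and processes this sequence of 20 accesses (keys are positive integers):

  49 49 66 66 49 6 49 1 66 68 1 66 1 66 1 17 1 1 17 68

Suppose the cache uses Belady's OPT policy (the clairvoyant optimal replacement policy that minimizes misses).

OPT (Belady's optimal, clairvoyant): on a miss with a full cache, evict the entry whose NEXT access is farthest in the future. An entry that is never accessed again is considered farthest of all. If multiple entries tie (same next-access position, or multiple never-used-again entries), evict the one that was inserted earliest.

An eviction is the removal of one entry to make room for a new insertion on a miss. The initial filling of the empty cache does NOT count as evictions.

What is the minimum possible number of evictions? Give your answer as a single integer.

OPT (Belady) simulation (capacity=2):
  1. access 49: MISS. Cache: [49]
  2. access 49: HIT. Next use of 49: step 5. Cache: [49]
  3. access 66: MISS. Cache: [49 66]
  4. access 66: HIT. Next use of 66: step 9. Cache: [49 66]
  5. access 49: HIT. Next use of 49: step 7. Cache: [49 66]
  6. access 6: MISS, evict 66 (next use: step 9). Cache: [49 6]
  7. access 49: HIT. Next use of 49: never. Cache: [49 6]
  8. access 1: MISS, evict 49 (next use: never). Cache: [6 1]
  9. access 66: MISS, evict 6 (next use: never). Cache: [1 66]
  10. access 68: MISS, evict 66 (next use: step 12). Cache: [1 68]
  11. access 1: HIT. Next use of 1: step 13. Cache: [1 68]
  12. access 66: MISS, evict 68 (next use: step 20). Cache: [1 66]
  13. access 1: HIT. Next use of 1: step 15. Cache: [1 66]
  14. access 66: HIT. Next use of 66: never. Cache: [1 66]
  15. access 1: HIT. Next use of 1: step 17. Cache: [1 66]
  16. access 17: MISS, evict 66 (next use: never). Cache: [1 17]
  17. access 1: HIT. Next use of 1: step 18. Cache: [1 17]
  18. access 1: HIT. Next use of 1: never. Cache: [1 17]
  19. access 17: HIT. Next use of 17: never. Cache: [1 17]
  20. access 68: MISS, evict 1 (next use: never). Cache: [17 68]
Total: 11 hits, 9 misses, 7 evictions

Answer: 7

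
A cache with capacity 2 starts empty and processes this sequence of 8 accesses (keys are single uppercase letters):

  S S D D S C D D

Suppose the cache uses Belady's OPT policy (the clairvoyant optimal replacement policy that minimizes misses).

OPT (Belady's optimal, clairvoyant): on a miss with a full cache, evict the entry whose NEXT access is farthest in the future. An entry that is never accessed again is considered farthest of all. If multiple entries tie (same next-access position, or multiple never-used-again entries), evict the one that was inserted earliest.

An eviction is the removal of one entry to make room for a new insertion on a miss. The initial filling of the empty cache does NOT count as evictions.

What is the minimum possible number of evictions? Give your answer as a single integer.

OPT (Belady) simulation (capacity=2):
  1. access S: MISS. Cache: [S]
  2. access S: HIT. Next use of S: step 5. Cache: [S]
  3. access D: MISS. Cache: [S D]
  4. access D: HIT. Next use of D: step 7. Cache: [S D]
  5. access S: HIT. Next use of S: never. Cache: [S D]
  6. access C: MISS, evict S (next use: never). Cache: [D C]
  7. access D: HIT. Next use of D: step 8. Cache: [D C]
  8. access D: HIT. Next use of D: never. Cache: [D C]
Total: 5 hits, 3 misses, 1 evictions

Answer: 1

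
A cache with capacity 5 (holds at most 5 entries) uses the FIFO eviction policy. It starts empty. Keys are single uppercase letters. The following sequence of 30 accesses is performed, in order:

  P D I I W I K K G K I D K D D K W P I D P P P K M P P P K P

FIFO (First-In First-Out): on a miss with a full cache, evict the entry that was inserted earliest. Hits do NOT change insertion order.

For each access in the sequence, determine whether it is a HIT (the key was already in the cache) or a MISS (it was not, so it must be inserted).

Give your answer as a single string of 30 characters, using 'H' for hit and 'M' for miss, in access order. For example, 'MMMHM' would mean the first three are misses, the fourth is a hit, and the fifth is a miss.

Answer: MMMHMHMHMHHHHHHHHMHMHHHHMHHHHH

Derivation:
FIFO simulation (capacity=5):
  1. access P: MISS. Cache (old->new): [P]
  2. access D: MISS. Cache (old->new): [P D]
  3. access I: MISS. Cache (old->new): [P D I]
  4. access I: HIT. Cache (old->new): [P D I]
  5. access W: MISS. Cache (old->new): [P D I W]
  6. access I: HIT. Cache (old->new): [P D I W]
  7. access K: MISS. Cache (old->new): [P D I W K]
  8. access K: HIT. Cache (old->new): [P D I W K]
  9. access G: MISS, evict P. Cache (old->new): [D I W K G]
  10. access K: HIT. Cache (old->new): [D I W K G]
  11. access I: HIT. Cache (old->new): [D I W K G]
  12. access D: HIT. Cache (old->new): [D I W K G]
  13. access K: HIT. Cache (old->new): [D I W K G]
  14. access D: HIT. Cache (old->new): [D I W K G]
  15. access D: HIT. Cache (old->new): [D I W K G]
  16. access K: HIT. Cache (old->new): [D I W K G]
  17. access W: HIT. Cache (old->new): [D I W K G]
  18. access P: MISS, evict D. Cache (old->new): [I W K G P]
  19. access I: HIT. Cache (old->new): [I W K G P]
  20. access D: MISS, evict I. Cache (old->new): [W K G P D]
  21. access P: HIT. Cache (old->new): [W K G P D]
  22. access P: HIT. Cache (old->new): [W K G P D]
  23. access P: HIT. Cache (old->new): [W K G P D]
  24. access K: HIT. Cache (old->new): [W K G P D]
  25. access M: MISS, evict W. Cache (old->new): [K G P D M]
  26. access P: HIT. Cache (old->new): [K G P D M]
  27. access P: HIT. Cache (old->new): [K G P D M]
  28. access P: HIT. Cache (old->new): [K G P D M]
  29. access K: HIT. Cache (old->new): [K G P D M]
  30. access P: HIT. Cache (old->new): [K G P D M]
Total: 21 hits, 9 misses, 4 evictions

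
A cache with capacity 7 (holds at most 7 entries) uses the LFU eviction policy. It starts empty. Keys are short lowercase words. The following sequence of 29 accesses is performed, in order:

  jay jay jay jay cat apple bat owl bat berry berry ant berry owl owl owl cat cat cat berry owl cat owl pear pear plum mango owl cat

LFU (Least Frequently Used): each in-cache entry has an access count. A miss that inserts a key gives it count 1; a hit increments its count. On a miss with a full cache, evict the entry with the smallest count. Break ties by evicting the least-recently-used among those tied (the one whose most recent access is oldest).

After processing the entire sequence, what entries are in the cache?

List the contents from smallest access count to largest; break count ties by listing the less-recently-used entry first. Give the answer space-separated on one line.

LFU simulation (capacity=7):
  1. access jay: MISS. Cache: [jay(c=1)]
  2. access jay: HIT, count now 2. Cache: [jay(c=2)]
  3. access jay: HIT, count now 3. Cache: [jay(c=3)]
  4. access jay: HIT, count now 4. Cache: [jay(c=4)]
  5. access cat: MISS. Cache: [cat(c=1) jay(c=4)]
  6. access apple: MISS. Cache: [cat(c=1) apple(c=1) jay(c=4)]
  7. access bat: MISS. Cache: [cat(c=1) apple(c=1) bat(c=1) jay(c=4)]
  8. access owl: MISS. Cache: [cat(c=1) apple(c=1) bat(c=1) owl(c=1) jay(c=4)]
  9. access bat: HIT, count now 2. Cache: [cat(c=1) apple(c=1) owl(c=1) bat(c=2) jay(c=4)]
  10. access berry: MISS. Cache: [cat(c=1) apple(c=1) owl(c=1) berry(c=1) bat(c=2) jay(c=4)]
  11. access berry: HIT, count now 2. Cache: [cat(c=1) apple(c=1) owl(c=1) bat(c=2) berry(c=2) jay(c=4)]
  12. access ant: MISS. Cache: [cat(c=1) apple(c=1) owl(c=1) ant(c=1) bat(c=2) berry(c=2) jay(c=4)]
  13. access berry: HIT, count now 3. Cache: [cat(c=1) apple(c=1) owl(c=1) ant(c=1) bat(c=2) berry(c=3) jay(c=4)]
  14. access owl: HIT, count now 2. Cache: [cat(c=1) apple(c=1) ant(c=1) bat(c=2) owl(c=2) berry(c=3) jay(c=4)]
  15. access owl: HIT, count now 3. Cache: [cat(c=1) apple(c=1) ant(c=1) bat(c=2) berry(c=3) owl(c=3) jay(c=4)]
  16. access owl: HIT, count now 4. Cache: [cat(c=1) apple(c=1) ant(c=1) bat(c=2) berry(c=3) jay(c=4) owl(c=4)]
  17. access cat: HIT, count now 2. Cache: [apple(c=1) ant(c=1) bat(c=2) cat(c=2) berry(c=3) jay(c=4) owl(c=4)]
  18. access cat: HIT, count now 3. Cache: [apple(c=1) ant(c=1) bat(c=2) berry(c=3) cat(c=3) jay(c=4) owl(c=4)]
  19. access cat: HIT, count now 4. Cache: [apple(c=1) ant(c=1) bat(c=2) berry(c=3) jay(c=4) owl(c=4) cat(c=4)]
  20. access berry: HIT, count now 4. Cache: [apple(c=1) ant(c=1) bat(c=2) jay(c=4) owl(c=4) cat(c=4) berry(c=4)]
  21. access owl: HIT, count now 5. Cache: [apple(c=1) ant(c=1) bat(c=2) jay(c=4) cat(c=4) berry(c=4) owl(c=5)]
  22. access cat: HIT, count now 5. Cache: [apple(c=1) ant(c=1) bat(c=2) jay(c=4) berry(c=4) owl(c=5) cat(c=5)]
  23. access owl: HIT, count now 6. Cache: [apple(c=1) ant(c=1) bat(c=2) jay(c=4) berry(c=4) cat(c=5) owl(c=6)]
  24. access pear: MISS, evict apple(c=1). Cache: [ant(c=1) pear(c=1) bat(c=2) jay(c=4) berry(c=4) cat(c=5) owl(c=6)]
  25. access pear: HIT, count now 2. Cache: [ant(c=1) bat(c=2) pear(c=2) jay(c=4) berry(c=4) cat(c=5) owl(c=6)]
  26. access plum: MISS, evict ant(c=1). Cache: [plum(c=1) bat(c=2) pear(c=2) jay(c=4) berry(c=4) cat(c=5) owl(c=6)]
  27. access mango: MISS, evict plum(c=1). Cache: [mango(c=1) bat(c=2) pear(c=2) jay(c=4) berry(c=4) cat(c=5) owl(c=6)]
  28. access owl: HIT, count now 7. Cache: [mango(c=1) bat(c=2) pear(c=2) jay(c=4) berry(c=4) cat(c=5) owl(c=7)]
  29. access cat: HIT, count now 6. Cache: [mango(c=1) bat(c=2) pear(c=2) jay(c=4) berry(c=4) cat(c=6) owl(c=7)]
Total: 19 hits, 10 misses, 3 evictions

Answer: mango bat pear jay berry cat owl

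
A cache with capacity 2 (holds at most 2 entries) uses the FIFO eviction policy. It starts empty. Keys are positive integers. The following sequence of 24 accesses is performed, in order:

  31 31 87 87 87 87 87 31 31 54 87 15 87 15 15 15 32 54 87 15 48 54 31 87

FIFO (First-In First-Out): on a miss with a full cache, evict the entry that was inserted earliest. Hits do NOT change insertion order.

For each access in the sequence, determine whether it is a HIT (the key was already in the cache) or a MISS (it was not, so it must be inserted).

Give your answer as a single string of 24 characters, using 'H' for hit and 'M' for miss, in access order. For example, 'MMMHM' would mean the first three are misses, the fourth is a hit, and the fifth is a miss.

Answer: MHMHHHHHHMHMMHHHMMMMMMMM

Derivation:
FIFO simulation (capacity=2):
  1. access 31: MISS. Cache (old->new): [31]
  2. access 31: HIT. Cache (old->new): [31]
  3. access 87: MISS. Cache (old->new): [31 87]
  4. access 87: HIT. Cache (old->new): [31 87]
  5. access 87: HIT. Cache (old->new): [31 87]
  6. access 87: HIT. Cache (old->new): [31 87]
  7. access 87: HIT. Cache (old->new): [31 87]
  8. access 31: HIT. Cache (old->new): [31 87]
  9. access 31: HIT. Cache (old->new): [31 87]
  10. access 54: MISS, evict 31. Cache (old->new): [87 54]
  11. access 87: HIT. Cache (old->new): [87 54]
  12. access 15: MISS, evict 87. Cache (old->new): [54 15]
  13. access 87: MISS, evict 54. Cache (old->new): [15 87]
  14. access 15: HIT. Cache (old->new): [15 87]
  15. access 15: HIT. Cache (old->new): [15 87]
  16. access 15: HIT. Cache (old->new): [15 87]
  17. access 32: MISS, evict 15. Cache (old->new): [87 32]
  18. access 54: MISS, evict 87. Cache (old->new): [32 54]
  19. access 87: MISS, evict 32. Cache (old->new): [54 87]
  20. access 15: MISS, evict 54. Cache (old->new): [87 15]
  21. access 48: MISS, evict 87. Cache (old->new): [15 48]
  22. access 54: MISS, evict 15. Cache (old->new): [48 54]
  23. access 31: MISS, evict 48. Cache (old->new): [54 31]
  24. access 87: MISS, evict 54. Cache (old->new): [31 87]
Total: 11 hits, 13 misses, 11 evictions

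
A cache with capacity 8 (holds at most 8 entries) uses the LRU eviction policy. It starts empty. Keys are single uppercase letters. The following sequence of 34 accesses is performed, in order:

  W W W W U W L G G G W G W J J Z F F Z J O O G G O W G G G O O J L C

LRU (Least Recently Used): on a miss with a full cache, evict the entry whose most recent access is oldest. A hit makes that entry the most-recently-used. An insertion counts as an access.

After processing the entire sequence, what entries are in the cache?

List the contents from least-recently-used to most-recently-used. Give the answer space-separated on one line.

LRU simulation (capacity=8):
  1. access W: MISS. Cache (LRU->MRU): [W]
  2. access W: HIT. Cache (LRU->MRU): [W]
  3. access W: HIT. Cache (LRU->MRU): [W]
  4. access W: HIT. Cache (LRU->MRU): [W]
  5. access U: MISS. Cache (LRU->MRU): [W U]
  6. access W: HIT. Cache (LRU->MRU): [U W]
  7. access L: MISS. Cache (LRU->MRU): [U W L]
  8. access G: MISS. Cache (LRU->MRU): [U W L G]
  9. access G: HIT. Cache (LRU->MRU): [U W L G]
  10. access G: HIT. Cache (LRU->MRU): [U W L G]
  11. access W: HIT. Cache (LRU->MRU): [U L G W]
  12. access G: HIT. Cache (LRU->MRU): [U L W G]
  13. access W: HIT. Cache (LRU->MRU): [U L G W]
  14. access J: MISS. Cache (LRU->MRU): [U L G W J]
  15. access J: HIT. Cache (LRU->MRU): [U L G W J]
  16. access Z: MISS. Cache (LRU->MRU): [U L G W J Z]
  17. access F: MISS. Cache (LRU->MRU): [U L G W J Z F]
  18. access F: HIT. Cache (LRU->MRU): [U L G W J Z F]
  19. access Z: HIT. Cache (LRU->MRU): [U L G W J F Z]
  20. access J: HIT. Cache (LRU->MRU): [U L G W F Z J]
  21. access O: MISS. Cache (LRU->MRU): [U L G W F Z J O]
  22. access O: HIT. Cache (LRU->MRU): [U L G W F Z J O]
  23. access G: HIT. Cache (LRU->MRU): [U L W F Z J O G]
  24. access G: HIT. Cache (LRU->MRU): [U L W F Z J O G]
  25. access O: HIT. Cache (LRU->MRU): [U L W F Z J G O]
  26. access W: HIT. Cache (LRU->MRU): [U L F Z J G O W]
  27. access G: HIT. Cache (LRU->MRU): [U L F Z J O W G]
  28. access G: HIT. Cache (LRU->MRU): [U L F Z J O W G]
  29. access G: HIT. Cache (LRU->MRU): [U L F Z J O W G]
  30. access O: HIT. Cache (LRU->MRU): [U L F Z J W G O]
  31. access O: HIT. Cache (LRU->MRU): [U L F Z J W G O]
  32. access J: HIT. Cache (LRU->MRU): [U L F Z W G O J]
  33. access L: HIT. Cache (LRU->MRU): [U F Z W G O J L]
  34. access C: MISS, evict U. Cache (LRU->MRU): [F Z W G O J L C]
Total: 25 hits, 9 misses, 1 evictions

Answer: F Z W G O J L C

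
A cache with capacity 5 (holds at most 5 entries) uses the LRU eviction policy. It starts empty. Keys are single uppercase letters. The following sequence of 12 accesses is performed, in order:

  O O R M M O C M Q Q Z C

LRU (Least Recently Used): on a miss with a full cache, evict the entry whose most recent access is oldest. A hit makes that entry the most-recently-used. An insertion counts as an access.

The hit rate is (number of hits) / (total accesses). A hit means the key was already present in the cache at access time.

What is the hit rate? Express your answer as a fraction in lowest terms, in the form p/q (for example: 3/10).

LRU simulation (capacity=5):
  1. access O: MISS. Cache (LRU->MRU): [O]
  2. access O: HIT. Cache (LRU->MRU): [O]
  3. access R: MISS. Cache (LRU->MRU): [O R]
  4. access M: MISS. Cache (LRU->MRU): [O R M]
  5. access M: HIT. Cache (LRU->MRU): [O R M]
  6. access O: HIT. Cache (LRU->MRU): [R M O]
  7. access C: MISS. Cache (LRU->MRU): [R M O C]
  8. access M: HIT. Cache (LRU->MRU): [R O C M]
  9. access Q: MISS. Cache (LRU->MRU): [R O C M Q]
  10. access Q: HIT. Cache (LRU->MRU): [R O C M Q]
  11. access Z: MISS, evict R. Cache (LRU->MRU): [O C M Q Z]
  12. access C: HIT. Cache (LRU->MRU): [O M Q Z C]
Total: 6 hits, 6 misses, 1 evictions

Hit rate = 6/12 = 1/2

Answer: 1/2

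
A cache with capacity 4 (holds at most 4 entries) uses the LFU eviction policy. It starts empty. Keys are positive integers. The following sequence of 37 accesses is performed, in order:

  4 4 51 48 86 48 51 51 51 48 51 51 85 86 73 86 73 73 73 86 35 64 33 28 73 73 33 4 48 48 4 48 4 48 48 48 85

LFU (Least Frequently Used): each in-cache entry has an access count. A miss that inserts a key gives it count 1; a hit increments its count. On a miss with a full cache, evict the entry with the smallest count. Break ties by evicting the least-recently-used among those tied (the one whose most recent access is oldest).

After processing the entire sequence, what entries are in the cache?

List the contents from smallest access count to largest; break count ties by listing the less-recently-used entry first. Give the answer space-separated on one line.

Answer: 85 73 51 48

Derivation:
LFU simulation (capacity=4):
  1. access 4: MISS. Cache: [4(c=1)]
  2. access 4: HIT, count now 2. Cache: [4(c=2)]
  3. access 51: MISS. Cache: [51(c=1) 4(c=2)]
  4. access 48: MISS. Cache: [51(c=1) 48(c=1) 4(c=2)]
  5. access 86: MISS. Cache: [51(c=1) 48(c=1) 86(c=1) 4(c=2)]
  6. access 48: HIT, count now 2. Cache: [51(c=1) 86(c=1) 4(c=2) 48(c=2)]
  7. access 51: HIT, count now 2. Cache: [86(c=1) 4(c=2) 48(c=2) 51(c=2)]
  8. access 51: HIT, count now 3. Cache: [86(c=1) 4(c=2) 48(c=2) 51(c=3)]
  9. access 51: HIT, count now 4. Cache: [86(c=1) 4(c=2) 48(c=2) 51(c=4)]
  10. access 48: HIT, count now 3. Cache: [86(c=1) 4(c=2) 48(c=3) 51(c=4)]
  11. access 51: HIT, count now 5. Cache: [86(c=1) 4(c=2) 48(c=3) 51(c=5)]
  12. access 51: HIT, count now 6. Cache: [86(c=1) 4(c=2) 48(c=3) 51(c=6)]
  13. access 85: MISS, evict 86(c=1). Cache: [85(c=1) 4(c=2) 48(c=3) 51(c=6)]
  14. access 86: MISS, evict 85(c=1). Cache: [86(c=1) 4(c=2) 48(c=3) 51(c=6)]
  15. access 73: MISS, evict 86(c=1). Cache: [73(c=1) 4(c=2) 48(c=3) 51(c=6)]
  16. access 86: MISS, evict 73(c=1). Cache: [86(c=1) 4(c=2) 48(c=3) 51(c=6)]
  17. access 73: MISS, evict 86(c=1). Cache: [73(c=1) 4(c=2) 48(c=3) 51(c=6)]
  18. access 73: HIT, count now 2. Cache: [4(c=2) 73(c=2) 48(c=3) 51(c=6)]
  19. access 73: HIT, count now 3. Cache: [4(c=2) 48(c=3) 73(c=3) 51(c=6)]
  20. access 86: MISS, evict 4(c=2). Cache: [86(c=1) 48(c=3) 73(c=3) 51(c=6)]
  21. access 35: MISS, evict 86(c=1). Cache: [35(c=1) 48(c=3) 73(c=3) 51(c=6)]
  22. access 64: MISS, evict 35(c=1). Cache: [64(c=1) 48(c=3) 73(c=3) 51(c=6)]
  23. access 33: MISS, evict 64(c=1). Cache: [33(c=1) 48(c=3) 73(c=3) 51(c=6)]
  24. access 28: MISS, evict 33(c=1). Cache: [28(c=1) 48(c=3) 73(c=3) 51(c=6)]
  25. access 73: HIT, count now 4. Cache: [28(c=1) 48(c=3) 73(c=4) 51(c=6)]
  26. access 73: HIT, count now 5. Cache: [28(c=1) 48(c=3) 73(c=5) 51(c=6)]
  27. access 33: MISS, evict 28(c=1). Cache: [33(c=1) 48(c=3) 73(c=5) 51(c=6)]
  28. access 4: MISS, evict 33(c=1). Cache: [4(c=1) 48(c=3) 73(c=5) 51(c=6)]
  29. access 48: HIT, count now 4. Cache: [4(c=1) 48(c=4) 73(c=5) 51(c=6)]
  30. access 48: HIT, count now 5. Cache: [4(c=1) 73(c=5) 48(c=5) 51(c=6)]
  31. access 4: HIT, count now 2. Cache: [4(c=2) 73(c=5) 48(c=5) 51(c=6)]
  32. access 48: HIT, count now 6. Cache: [4(c=2) 73(c=5) 51(c=6) 48(c=6)]
  33. access 4: HIT, count now 3. Cache: [4(c=3) 73(c=5) 51(c=6) 48(c=6)]
  34. access 48: HIT, count now 7. Cache: [4(c=3) 73(c=5) 51(c=6) 48(c=7)]
  35. access 48: HIT, count now 8. Cache: [4(c=3) 73(c=5) 51(c=6) 48(c=8)]
  36. access 48: HIT, count now 9. Cache: [4(c=3) 73(c=5) 51(c=6) 48(c=9)]
  37. access 85: MISS, evict 4(c=3). Cache: [85(c=1) 73(c=5) 51(c=6) 48(c=9)]
Total: 20 hits, 17 misses, 13 evictions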